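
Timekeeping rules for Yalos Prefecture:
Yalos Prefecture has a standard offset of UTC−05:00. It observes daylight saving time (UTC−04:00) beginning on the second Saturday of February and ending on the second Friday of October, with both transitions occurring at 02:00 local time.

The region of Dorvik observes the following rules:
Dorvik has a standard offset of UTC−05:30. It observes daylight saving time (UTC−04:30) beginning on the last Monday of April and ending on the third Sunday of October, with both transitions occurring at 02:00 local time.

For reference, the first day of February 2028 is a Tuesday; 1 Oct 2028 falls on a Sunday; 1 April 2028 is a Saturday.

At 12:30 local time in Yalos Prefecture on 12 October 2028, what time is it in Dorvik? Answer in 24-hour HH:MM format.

1 February 2028 is a Tuesday, so the first Saturday is February 5 and the second is February 12.
1 October 2028 is a Sunday, so the first Friday is October 6 and the second is October 13.
12 October 2028 falls between 12 February and 13 October, so daylight saving is in effect and Yalos Prefecture is at UTC−04:00.
12:30 Yalos Prefecture + 4h = 16:30 UTC.
1 April 2028 is a Saturday, so Mondays fall on 3, 10, 17, 24; the last is April 24.
1 October 2028 is a Sunday, so the first Sunday is October 1 and the third is October 15.
At the standard offset (UTC−05:30), 16:30 UTC − 5h30m = 11:00 Dorvik standard time.
The standard-time date in Dorvik, 12 October 2028, lies within the daylight-saving period (24 April – 15 October), so Dorvik is on daylight time, UTC−04:30.
16:30 UTC − 4h30m = 12:00 Dorvik.

12:00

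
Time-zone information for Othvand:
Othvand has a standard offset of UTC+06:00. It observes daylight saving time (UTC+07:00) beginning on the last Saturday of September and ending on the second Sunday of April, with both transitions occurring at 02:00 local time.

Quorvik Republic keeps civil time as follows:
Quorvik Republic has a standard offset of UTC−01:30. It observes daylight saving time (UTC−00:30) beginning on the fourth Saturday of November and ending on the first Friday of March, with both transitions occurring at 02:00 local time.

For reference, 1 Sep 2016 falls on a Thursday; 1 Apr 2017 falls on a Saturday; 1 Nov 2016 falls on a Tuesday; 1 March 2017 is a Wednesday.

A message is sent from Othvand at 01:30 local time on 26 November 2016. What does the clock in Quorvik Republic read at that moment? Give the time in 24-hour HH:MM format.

1 September 2016 is a Thursday, so Saturdays fall on 3, 10, 17, 24; the last is September 24.
1 April 2017 is a Saturday, so the first Sunday is April 2 and the second is April 9.
26 November 2016 falls between 24 September 2016 and 9 April 2017, so daylight saving is in effect and Othvand is at UTC+07:00.
01:30 Othvand − 7h = 18:30 UTC (rolling into the previous day, 25 November 2016).
1 November 2016 is a Tuesday, so the first Saturday is November 5 and the fourth is November 26.
1 March 2017 is a Wednesday, so the first Friday is March 3.
At the standard offset (UTC−01:30), 18:30 UTC − 1h30m = 17:00 Quorvik Republic standard time.
The standard-time date in Quorvik Republic, 25 November 2016, does not fall between 26 November 2016 and 3 March 2017, so daylight saving is not in effect and Quorvik Republic is at UTC−01:30.
18:30 UTC − 1h30m = 17:00 Quorvik Republic.

17:00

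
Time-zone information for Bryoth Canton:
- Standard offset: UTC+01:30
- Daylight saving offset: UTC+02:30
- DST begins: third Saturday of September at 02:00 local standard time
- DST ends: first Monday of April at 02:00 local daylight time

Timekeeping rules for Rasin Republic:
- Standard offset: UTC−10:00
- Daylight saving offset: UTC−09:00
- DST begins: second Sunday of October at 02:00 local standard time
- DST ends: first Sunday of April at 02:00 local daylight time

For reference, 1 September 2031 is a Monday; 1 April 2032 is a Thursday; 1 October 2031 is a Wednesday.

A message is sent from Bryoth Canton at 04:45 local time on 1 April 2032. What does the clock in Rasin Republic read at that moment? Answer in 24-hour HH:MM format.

17:15

1 September 2031 is a Monday, so the first Saturday is September 6 and the third is September 20.
1 April 2032 is a Thursday, so the first Monday is April 5.
1 April 2032 falls between 20 September 2031 and 5 April 2032, so daylight saving is in effect and Bryoth Canton is at UTC+02:30.
04:45 Bryoth Canton − 2h30m = 02:15 UTC.
1 October 2031 is a Wednesday, so the first Sunday is October 5 and the second is October 12.
1 April 2032 is a Thursday, so the first Sunday is April 4.
At the standard offset (UTC−10:00), 02:15 UTC − 10h = 16:15 Rasin Republic standard time (rolling into the previous day, 31 March 2032).
The standard-time date in Rasin Republic, 31 March 2032, falls between 12 October 2031 and 4 April 2032, so daylight saving is in effect and Rasin Republic is at UTC−09:00.
02:15 UTC − 9h = 17:15 Rasin Republic (rolling into the previous day, 31 March 2032).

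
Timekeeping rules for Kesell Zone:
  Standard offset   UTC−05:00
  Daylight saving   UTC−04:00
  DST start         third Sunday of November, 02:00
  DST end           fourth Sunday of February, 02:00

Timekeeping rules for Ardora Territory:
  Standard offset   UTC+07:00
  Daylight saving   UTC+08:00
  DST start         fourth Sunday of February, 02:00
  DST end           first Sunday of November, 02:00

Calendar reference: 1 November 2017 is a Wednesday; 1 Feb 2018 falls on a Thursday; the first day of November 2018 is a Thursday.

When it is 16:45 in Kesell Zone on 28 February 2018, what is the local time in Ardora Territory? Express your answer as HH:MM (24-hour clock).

1 November 2017 is a Wednesday, so the first Sunday is November 5 and the third is November 19.
1 February 2018 is a Thursday, so the first Sunday is February 4 and the fourth is February 25.
28 February 2018 is outside the daylight-saving period (19 November 2017 – 25 February 2018), so Kesell Zone is on standard time, UTC−05:00.
16:45 Kesell Zone + 5h = 21:45 UTC.
1 February 2018 is a Thursday, so the first Sunday is February 4 and the fourth is February 25.
1 November 2018 is a Thursday, so the first Sunday is November 4.
At the standard offset (UTC+07:00), 21:45 UTC + 7h = 04:45 Ardora Territory standard time (rolling into the next day, 1 March 2018).
Daylight saving runs 25 February – 4 November; the standard-time date in Ardora Territory, 1 March 2018, is inside that window, so Ardora Territory is at UTC+08:00.
21:45 UTC + 8h = 05:45 Ardora Territory (rolling into the next day, 1 March 2018).

05:45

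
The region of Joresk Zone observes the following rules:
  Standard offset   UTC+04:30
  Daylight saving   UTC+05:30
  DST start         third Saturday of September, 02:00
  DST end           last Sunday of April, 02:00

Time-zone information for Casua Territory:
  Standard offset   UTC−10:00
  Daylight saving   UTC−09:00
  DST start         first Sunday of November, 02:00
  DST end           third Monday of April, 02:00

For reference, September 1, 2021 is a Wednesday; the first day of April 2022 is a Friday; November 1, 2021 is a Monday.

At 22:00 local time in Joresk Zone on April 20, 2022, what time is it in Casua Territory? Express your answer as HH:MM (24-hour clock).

06:30

1 September 2021 is a Wednesday, so the first Saturday is September 4 and the third is September 18.
1 April 2022 is a Friday, so Sundays fall on 3, 10, 17, 24; the last is April 24.
April 20, 2022 falls between 18 September 2021 and 24 April 2022, so daylight saving is in effect and Joresk Zone is at UTC+05:30.
22:00 Joresk Zone − 5h30m = 16:30 UTC.
1 November 2021 is a Monday, so the first Sunday is November 7.
1 April 2022 is a Friday, so the first Monday is April 4 and the third is April 18.
At the standard offset (UTC−10:00), 16:30 UTC − 10h = 06:30 Casua Territory standard time.
Daylight saving runs 7 November 2021 – 18 April 2022; the standard-time date in Casua Territory, April 20, 2022, is outside that window, so Casua Territory is on standard time at UTC−10:00.
16:30 UTC − 10h = 06:30 Casua Territory.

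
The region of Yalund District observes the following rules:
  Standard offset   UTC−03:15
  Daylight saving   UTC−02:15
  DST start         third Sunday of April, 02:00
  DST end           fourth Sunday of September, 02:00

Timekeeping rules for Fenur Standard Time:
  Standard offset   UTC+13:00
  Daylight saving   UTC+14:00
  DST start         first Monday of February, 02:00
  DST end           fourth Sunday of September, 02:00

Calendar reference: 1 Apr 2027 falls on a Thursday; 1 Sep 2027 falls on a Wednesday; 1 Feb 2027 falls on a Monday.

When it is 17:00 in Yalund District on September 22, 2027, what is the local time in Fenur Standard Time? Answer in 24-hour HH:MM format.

09:15

1 April 2027 is a Thursday, so the first Sunday is April 4 and the third is April 18.
1 September 2027 is a Wednesday, so the first Sunday is September 5 and the fourth is September 26.
September 22, 2027 falls between 18 April and 26 September, so daylight saving is in effect and Yalund District is at UTC−02:15.
17:00 Yalund District + 2h15m = 19:15 UTC.
1 February 2027 is a Monday, so the first Monday is February 1.
1 September 2027 is a Wednesday, so the first Sunday is September 5 and the fourth is September 26.
At the standard offset (UTC+13:00), 19:15 UTC + 13h = 08:15 Fenur Standard Time standard time (rolling into the next day, 23 September 2027).
The standard-time date in Fenur Standard Time, September 23, 2027, lies within the daylight-saving period (1 February – 26 September), so Fenur Standard Time is on daylight time, UTC+14:00.
19:15 UTC + 14h = 09:15 Fenur Standard Time (rolling into the next day, 23 September 2027).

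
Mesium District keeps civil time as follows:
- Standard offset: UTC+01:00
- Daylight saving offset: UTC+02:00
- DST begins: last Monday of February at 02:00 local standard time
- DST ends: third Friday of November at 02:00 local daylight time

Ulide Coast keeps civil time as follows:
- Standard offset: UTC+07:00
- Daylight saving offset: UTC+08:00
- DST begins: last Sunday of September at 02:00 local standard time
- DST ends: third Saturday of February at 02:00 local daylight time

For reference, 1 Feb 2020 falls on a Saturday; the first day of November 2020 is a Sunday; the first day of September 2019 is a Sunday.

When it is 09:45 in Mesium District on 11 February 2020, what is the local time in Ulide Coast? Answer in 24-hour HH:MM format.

1 February 2020 is a Saturday, so Mondays fall on 3, 10, 17, 24; the last is February 24.
1 November 2020 is a Sunday, so the first Friday is November 6 and the third is November 20.
11 February 2020 does not fall between 24 February and 20 November, so daylight saving is not in effect and Mesium District is at UTC+01:00.
09:45 Mesium District − 1h = 08:45 UTC.
1 September 2019 is a Sunday, so Sundays fall on 1, 8, 15, 22, 29; the last is September 29.
1 February 2020 is a Saturday, so the first Saturday is February 1 and the third is February 15.
At the standard offset (UTC+07:00), 08:45 UTC + 7h = 15:45 Ulide Coast standard time.
Daylight saving runs 29 September 2019 – 15 February 2020; the standard-time date in Ulide Coast, 11 February 2020, is inside that window, so Ulide Coast is at UTC+08:00.
08:45 UTC + 8h = 16:45 Ulide Coast.

16:45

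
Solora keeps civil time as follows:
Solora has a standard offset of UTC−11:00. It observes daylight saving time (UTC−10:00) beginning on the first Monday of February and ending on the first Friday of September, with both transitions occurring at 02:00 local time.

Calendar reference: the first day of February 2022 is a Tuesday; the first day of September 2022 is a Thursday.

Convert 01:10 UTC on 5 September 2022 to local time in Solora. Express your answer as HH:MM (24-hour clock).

14:10

1 February 2022 is a Tuesday, so the first Monday is February 7.
1 September 2022 is a Thursday, so the first Friday is September 2.
At the standard offset (UTC−11:00), 01:10 UTC − 11h = 14:10 Solora standard time (rolling into the previous day, 4 September 2022).
The standard-time date in Solora, 4 September 2022, is outside the daylight-saving period (7 February – 2 September), so Solora is on standard time, UTC−11:00.
01:10 UTC − 11h = 14:10 local (rolling into the previous day, 4 September 2022).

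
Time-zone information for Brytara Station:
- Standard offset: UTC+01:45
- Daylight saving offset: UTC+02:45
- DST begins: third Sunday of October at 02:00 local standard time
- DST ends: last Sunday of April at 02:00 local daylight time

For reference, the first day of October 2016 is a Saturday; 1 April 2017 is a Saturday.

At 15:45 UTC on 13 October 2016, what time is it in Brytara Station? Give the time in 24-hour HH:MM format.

1 October 2016 is a Saturday, so the first Sunday is October 2 and the third is October 16.
1 April 2017 is a Saturday, so Sundays fall on 2, 9, 16, 23, 30; the last is April 30.
At the standard offset (UTC+01:45), 15:45 UTC + 1h45m = 17:30 Brytara Station standard time.
The standard-time date in Brytara Station, 13 October 2016, is outside the daylight-saving period (16 October 2016 – 30 April 2017), so Brytara Station is on standard time, UTC+01:45.
15:45 UTC + 1h45m = 17:30 local.

17:30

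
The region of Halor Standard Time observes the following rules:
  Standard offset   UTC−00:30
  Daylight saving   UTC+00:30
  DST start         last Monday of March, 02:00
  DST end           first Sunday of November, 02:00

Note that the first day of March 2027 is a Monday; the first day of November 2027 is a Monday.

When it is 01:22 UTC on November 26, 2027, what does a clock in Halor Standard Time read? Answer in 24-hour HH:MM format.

1 March 2027 is a Monday, so Mondays fall on 1, 8, 15, 22, 29; the last is March 29.
1 November 2027 is a Monday, so the first Sunday is November 7.
At the standard offset (UTC−00:30), 01:22 UTC − 0h30m = 00:52 Halor Standard Time standard time.
The standard-time date in Halor Standard Time, November 26, 2027, is outside the daylight-saving period (29 March – 7 November), so Halor Standard Time is on standard time, UTC−00:30.
01:22 UTC − 0h30m = 00:52 local.

00:52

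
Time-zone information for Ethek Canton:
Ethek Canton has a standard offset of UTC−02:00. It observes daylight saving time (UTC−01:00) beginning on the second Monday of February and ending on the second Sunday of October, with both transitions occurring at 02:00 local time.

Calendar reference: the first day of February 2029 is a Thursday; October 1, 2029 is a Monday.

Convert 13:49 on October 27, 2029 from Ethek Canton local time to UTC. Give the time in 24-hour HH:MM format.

1 February 2029 is a Thursday, so the first Monday is February 5 and the second is February 12.
1 October 2029 is a Monday, so the first Sunday is October 7 and the second is October 14.
October 27, 2029 is outside the daylight-saving period (12 February – 14 October), so Ethek Canton is on standard time, UTC−02:00.
13:49 local + 2h = 15:49 UTC.

15:49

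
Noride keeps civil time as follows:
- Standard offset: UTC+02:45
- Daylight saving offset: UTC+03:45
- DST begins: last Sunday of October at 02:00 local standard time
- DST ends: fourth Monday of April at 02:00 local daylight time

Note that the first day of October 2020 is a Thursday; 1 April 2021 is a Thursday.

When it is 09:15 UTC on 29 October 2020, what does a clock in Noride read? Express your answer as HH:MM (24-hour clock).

13:00

1 October 2020 is a Thursday, so Sundays fall on 4, 11, 18, 25; the last is October 25.
1 April 2021 is a Thursday, so the first Monday is April 5 and the fourth is April 26.
At the standard offset (UTC+02:45), 09:15 UTC + 2h45m = 12:00 Noride standard time.
Daylight saving runs 25 October 2020 – 26 April 2021; the standard-time date in Noride, 29 October 2020, is inside that window, so Noride is at UTC+03:45.
09:15 UTC + 3h45m = 13:00 local.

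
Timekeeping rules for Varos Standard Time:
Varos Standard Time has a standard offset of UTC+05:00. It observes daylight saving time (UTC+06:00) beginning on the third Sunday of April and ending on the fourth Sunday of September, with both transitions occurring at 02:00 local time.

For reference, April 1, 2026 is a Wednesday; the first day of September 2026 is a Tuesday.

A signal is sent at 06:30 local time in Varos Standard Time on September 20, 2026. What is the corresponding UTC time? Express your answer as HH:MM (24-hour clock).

1 April 2026 is a Wednesday, so the first Sunday is April 5 and the third is April 19.
1 September 2026 is a Tuesday, so the first Sunday is September 6 and the fourth is September 27.
September 20, 2026 falls between 19 April and 27 September, so daylight saving is in effect and Varos Standard Time is at UTC+06:00.
06:30 local − 6h = 00:30 UTC.

00:30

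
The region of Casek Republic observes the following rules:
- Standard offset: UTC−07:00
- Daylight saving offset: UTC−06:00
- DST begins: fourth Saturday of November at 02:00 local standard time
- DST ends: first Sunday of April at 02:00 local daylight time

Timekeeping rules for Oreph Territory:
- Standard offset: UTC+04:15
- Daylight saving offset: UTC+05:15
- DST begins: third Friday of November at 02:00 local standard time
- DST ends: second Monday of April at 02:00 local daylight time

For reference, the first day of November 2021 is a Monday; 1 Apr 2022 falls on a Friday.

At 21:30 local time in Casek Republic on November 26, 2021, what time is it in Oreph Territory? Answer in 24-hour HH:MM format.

09:45

1 November 2021 is a Monday, so the first Saturday is November 6 and the fourth is November 27.
1 April 2022 is a Friday, so the first Sunday is April 3.
Daylight saving runs 27 November 2021 – 3 April 2022; November 26, 2021 is outside that window, so Casek Republic is on standard time at UTC−07:00.
21:30 Casek Republic + 7h = 04:30 UTC (rolling into the next day, 27 November 2021).
1 November 2021 is a Monday, so the first Friday is November 5 and the third is November 19.
1 April 2022 is a Friday, so the first Monday is April 4 and the second is April 11.
At the standard offset (UTC+04:15), 04:30 UTC + 4h15m = 08:45 Oreph Territory standard time.
Daylight saving runs 19 November 2021 – 11 April 2022; the standard-time date in Oreph Territory, November 27, 2021, is inside that window, so Oreph Territory is at UTC+05:15.
04:30 UTC + 5h15m = 09:45 Oreph Territory.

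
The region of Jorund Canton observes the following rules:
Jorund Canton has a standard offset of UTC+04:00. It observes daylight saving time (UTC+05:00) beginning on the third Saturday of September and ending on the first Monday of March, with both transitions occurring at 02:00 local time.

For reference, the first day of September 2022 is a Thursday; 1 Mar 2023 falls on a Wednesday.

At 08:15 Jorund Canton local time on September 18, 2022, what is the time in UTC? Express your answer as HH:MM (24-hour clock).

1 September 2022 is a Thursday, so the first Saturday is September 3 and the third is September 17.
1 March 2023 is a Wednesday, so the first Monday is March 6.
September 18, 2022 falls between 17 September 2022 and 6 March 2023, so daylight saving is in effect and Jorund Canton is at UTC+05:00.
08:15 local − 5h = 03:15 UTC.

03:15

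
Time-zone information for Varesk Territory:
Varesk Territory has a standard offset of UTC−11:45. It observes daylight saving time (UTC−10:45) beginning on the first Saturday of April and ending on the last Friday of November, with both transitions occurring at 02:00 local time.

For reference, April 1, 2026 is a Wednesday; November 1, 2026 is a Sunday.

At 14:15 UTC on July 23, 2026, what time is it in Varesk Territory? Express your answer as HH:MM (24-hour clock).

03:30

1 April 2026 is a Wednesday, so the first Saturday is April 4.
1 November 2026 is a Sunday, so Fridays fall on 6, 13, 20, 27; the last is November 27.
At the standard offset (UTC−11:45), 14:15 UTC − 11h45m = 02:30 Varesk Territory standard time.
The standard-time date in Varesk Territory, July 23, 2026, lies within the daylight-saving period (4 April – 27 November), so Varesk Territory is on daylight time, UTC−10:45.
14:15 UTC − 10h45m = 03:30 local.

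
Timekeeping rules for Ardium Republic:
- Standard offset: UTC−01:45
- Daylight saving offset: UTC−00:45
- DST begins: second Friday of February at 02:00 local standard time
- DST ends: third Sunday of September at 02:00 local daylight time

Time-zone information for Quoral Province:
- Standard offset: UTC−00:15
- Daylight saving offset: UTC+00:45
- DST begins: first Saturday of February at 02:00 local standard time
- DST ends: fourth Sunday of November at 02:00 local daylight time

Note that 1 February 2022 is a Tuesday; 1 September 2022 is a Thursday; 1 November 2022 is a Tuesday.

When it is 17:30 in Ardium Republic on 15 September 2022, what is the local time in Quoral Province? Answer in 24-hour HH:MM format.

1 February 2022 is a Tuesday, so the first Friday is February 4 and the second is February 11.
1 September 2022 is a Thursday, so the first Sunday is September 4 and the third is September 18.
15 September 2022 falls between 11 February and 18 September, so daylight saving is in effect and Ardium Republic is at UTC−00:45.
17:30 Ardium Republic + 0h45m = 18:15 UTC.
1 February 2022 is a Tuesday, so the first Saturday is February 5.
1 November 2022 is a Tuesday, so the first Sunday is November 6 and the fourth is November 27.
At the standard offset (UTC−00:15), 18:15 UTC − 0h15m = 18:00 Quoral Province standard time.
The standard-time date in Quoral Province, 15 September 2022, falls between 5 February and 27 November, so daylight saving is in effect and Quoral Province is at UTC+00:45.
18:15 UTC + 0h45m = 19:00 Quoral Province.

19:00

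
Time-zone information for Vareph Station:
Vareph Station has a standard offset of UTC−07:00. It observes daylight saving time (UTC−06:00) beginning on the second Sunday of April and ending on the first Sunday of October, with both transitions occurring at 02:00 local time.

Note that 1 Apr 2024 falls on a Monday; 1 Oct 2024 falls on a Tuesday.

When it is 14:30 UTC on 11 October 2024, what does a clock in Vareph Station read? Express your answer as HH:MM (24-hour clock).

1 April 2024 is a Monday, so the first Sunday is April 7 and the second is April 14.
1 October 2024 is a Tuesday, so the first Sunday is October 6.
At the standard offset (UTC−07:00), 14:30 UTC − 7h = 07:30 Vareph Station standard time.
The standard-time date in Vareph Station, 11 October 2024, does not fall between 14 April and 6 October, so daylight saving is not in effect and Vareph Station is at UTC−07:00.
14:30 UTC − 7h = 07:30 local.

07:30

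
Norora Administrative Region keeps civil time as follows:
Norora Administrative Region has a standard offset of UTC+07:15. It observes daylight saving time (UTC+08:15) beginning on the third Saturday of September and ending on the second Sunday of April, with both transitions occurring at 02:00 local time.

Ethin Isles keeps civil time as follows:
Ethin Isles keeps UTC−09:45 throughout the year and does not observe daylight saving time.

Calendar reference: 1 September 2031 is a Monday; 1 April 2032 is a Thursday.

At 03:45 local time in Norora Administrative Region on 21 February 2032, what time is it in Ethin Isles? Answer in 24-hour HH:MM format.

09:45

1 September 2031 is a Monday, so the first Saturday is September 6 and the third is September 20.
1 April 2032 is a Thursday, so the first Sunday is April 4 and the second is April 11.
Daylight saving runs 20 September 2031 – 11 April 2032; 21 February 2032 is inside that window, so Norora Administrative Region is at UTC+08:15.
03:45 Norora Administrative Region − 8h15m = 19:30 UTC (rolling into the previous day, 20 February 2032).
Ethin Isles stays on UTC−09:45 all year.
19:30 UTC − 9h45m = 09:45 Ethin Isles.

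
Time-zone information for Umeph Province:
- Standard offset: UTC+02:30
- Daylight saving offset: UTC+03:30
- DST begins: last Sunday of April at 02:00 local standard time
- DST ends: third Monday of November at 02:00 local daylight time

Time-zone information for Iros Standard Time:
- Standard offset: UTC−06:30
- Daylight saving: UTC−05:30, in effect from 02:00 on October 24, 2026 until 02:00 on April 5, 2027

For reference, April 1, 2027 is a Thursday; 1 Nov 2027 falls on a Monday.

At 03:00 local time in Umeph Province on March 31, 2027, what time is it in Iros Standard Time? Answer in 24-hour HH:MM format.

19:00

1 April 2027 is a Thursday, so Sundays fall on 4, 11, 18, 25; the last is April 25.
1 November 2027 is a Monday, so the first Monday is November 1 and the third is November 15.
Daylight saving runs 25 April – 15 November; March 31, 2027 is outside that window, so Umeph Province is on standard time at UTC+02:30.
03:00 Umeph Province − 2h30m = 00:30 UTC.
At the standard offset (UTC−06:30), 00:30 UTC − 6h30m = 18:00 Iros Standard Time standard time (rolling into the previous day, 30 March 2027).
The standard-time date in Iros Standard Time, March 30, 2027, falls between 24 October 2026 and 5 April 2027, so daylight saving is in effect and Iros Standard Time is at UTC−05:30.
00:30 UTC − 5h30m = 19:00 Iros Standard Time (rolling into the previous day, 30 March 2027).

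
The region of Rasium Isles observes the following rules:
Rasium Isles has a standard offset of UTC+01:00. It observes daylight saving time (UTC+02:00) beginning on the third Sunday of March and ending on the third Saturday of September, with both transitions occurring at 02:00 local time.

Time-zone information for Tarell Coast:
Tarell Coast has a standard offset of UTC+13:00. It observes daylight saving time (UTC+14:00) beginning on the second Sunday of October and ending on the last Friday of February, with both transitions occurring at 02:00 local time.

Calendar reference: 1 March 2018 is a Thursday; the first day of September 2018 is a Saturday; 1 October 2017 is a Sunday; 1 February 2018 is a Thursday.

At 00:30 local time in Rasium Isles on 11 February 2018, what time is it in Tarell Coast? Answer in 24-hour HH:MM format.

1 March 2018 is a Thursday, so the first Sunday is March 4 and the third is March 18.
1 September 2018 is a Saturday, so the first Saturday is September 1 and the third is September 15.
11 February 2018 is outside the daylight-saving period (18 March – 15 September), so Rasium Isles is on standard time, UTC+01:00.
00:30 Rasium Isles − 1h = 23:30 UTC (rolling into the previous day, 10 February 2018).
1 October 2017 is a Sunday, so the first Sunday is October 1 and the second is October 8.
1 February 2018 is a Thursday, so Fridays fall on 2, 9, 16, 23; the last is February 23.
At the standard offset (UTC+13:00), 23:30 UTC + 13h = 12:30 Tarell Coast standard time (rolling into the next day, 11 February 2018).
The standard-time date in Tarell Coast, 11 February 2018, lies within the daylight-saving period (8 October 2017 – 23 February 2018), so Tarell Coast is on daylight time, UTC+14:00.
23:30 UTC + 14h = 13:30 Tarell Coast (rolling into the next day, 11 February 2018).

13:30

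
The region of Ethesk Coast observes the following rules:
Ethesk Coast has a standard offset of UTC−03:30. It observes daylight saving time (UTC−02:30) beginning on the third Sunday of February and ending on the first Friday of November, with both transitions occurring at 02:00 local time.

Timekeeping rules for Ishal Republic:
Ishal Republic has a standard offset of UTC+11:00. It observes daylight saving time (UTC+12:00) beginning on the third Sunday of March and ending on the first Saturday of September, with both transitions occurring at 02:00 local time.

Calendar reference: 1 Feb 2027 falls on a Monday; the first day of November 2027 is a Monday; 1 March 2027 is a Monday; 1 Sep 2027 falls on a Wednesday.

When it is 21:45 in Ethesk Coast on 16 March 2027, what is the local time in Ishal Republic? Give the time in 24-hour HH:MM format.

11:15

1 February 2027 is a Monday, so the first Sunday is February 7 and the third is February 21.
1 November 2027 is a Monday, so the first Friday is November 5.
Daylight saving runs 21 February – 5 November; 16 March 2027 is inside that window, so Ethesk Coast is at UTC−02:30.
21:45 Ethesk Coast + 2h30m = 00:15 UTC (rolling into the next day, 17 March 2027).
1 March 2027 is a Monday, so the first Sunday is March 7 and the third is March 21.
1 September 2027 is a Wednesday, so the first Saturday is September 4.
At the standard offset (UTC+11:00), 00:15 UTC + 11h = 11:15 Ishal Republic standard time.
The standard-time date in Ishal Republic, 17 March 2027, does not fall between 21 March and 4 September, so daylight saving is not in effect and Ishal Republic is at UTC+11:00.
00:15 UTC + 11h = 11:15 Ishal Republic.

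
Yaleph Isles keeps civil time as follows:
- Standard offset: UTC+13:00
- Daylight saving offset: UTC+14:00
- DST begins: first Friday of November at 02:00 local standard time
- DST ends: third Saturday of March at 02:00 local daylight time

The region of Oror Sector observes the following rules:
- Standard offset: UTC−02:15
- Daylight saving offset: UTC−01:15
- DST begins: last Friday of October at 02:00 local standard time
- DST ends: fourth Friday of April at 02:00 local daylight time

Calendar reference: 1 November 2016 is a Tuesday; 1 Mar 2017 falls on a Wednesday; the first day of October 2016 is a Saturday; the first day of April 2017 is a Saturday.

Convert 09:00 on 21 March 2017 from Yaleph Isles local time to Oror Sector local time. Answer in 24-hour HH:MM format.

1 November 2016 is a Tuesday, so the first Friday is November 4.
1 March 2017 is a Wednesday, so the first Saturday is March 4 and the third is March 18.
21 March 2017 is outside the daylight-saving period (4 November 2016 – 18 March 2017), so Yaleph Isles is on standard time, UTC+13:00.
09:00 Yaleph Isles − 13h = 20:00 UTC (rolling into the previous day, 20 March 2017).
1 October 2016 is a Saturday, so Fridays fall on 7, 14, 21, 28; the last is October 28.
1 April 2017 is a Saturday, so the first Friday is April 7 and the fourth is April 28.
At the standard offset (UTC−02:15), 20:00 UTC − 2h15m = 17:45 Oror Sector standard time.
Daylight saving runs 28 October 2016 – 28 April 2017; the standard-time date in Oror Sector, 20 March 2017, is inside that window, so Oror Sector is at UTC−01:15.
20:00 UTC − 1h15m = 18:45 Oror Sector.

18:45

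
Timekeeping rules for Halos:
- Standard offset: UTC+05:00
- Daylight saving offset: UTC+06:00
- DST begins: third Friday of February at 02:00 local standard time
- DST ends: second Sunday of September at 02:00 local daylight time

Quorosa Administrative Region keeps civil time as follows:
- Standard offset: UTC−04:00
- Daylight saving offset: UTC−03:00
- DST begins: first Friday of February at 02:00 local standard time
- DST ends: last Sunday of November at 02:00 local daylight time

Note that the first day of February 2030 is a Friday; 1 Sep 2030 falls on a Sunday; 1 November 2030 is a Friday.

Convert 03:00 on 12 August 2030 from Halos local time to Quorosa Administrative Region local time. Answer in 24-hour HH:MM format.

18:00

1 February 2030 is a Friday, so the first Friday is February 1 and the third is February 15.
1 September 2030 is a Sunday, so the first Sunday is September 1 and the second is September 8.
12 August 2030 lies within the daylight-saving period (15 February – 8 September), so Halos is on daylight time, UTC+06:00.
03:00 Halos − 6h = 21:00 UTC (rolling into the previous day, 11 August 2030).
1 February 2030 is a Friday, so the first Friday is February 1.
1 November 2030 is a Friday, so Sundays fall on 3, 10, 17, 24; the last is November 24.
At the standard offset (UTC−04:00), 21:00 UTC − 4h = 17:00 Quorosa Administrative Region standard time.
The standard-time date in Quorosa Administrative Region, 11 August 2030, falls between 1 February and 24 November, so daylight saving is in effect and Quorosa Administrative Region is at UTC−03:00.
21:00 UTC − 3h = 18:00 Quorosa Administrative Region.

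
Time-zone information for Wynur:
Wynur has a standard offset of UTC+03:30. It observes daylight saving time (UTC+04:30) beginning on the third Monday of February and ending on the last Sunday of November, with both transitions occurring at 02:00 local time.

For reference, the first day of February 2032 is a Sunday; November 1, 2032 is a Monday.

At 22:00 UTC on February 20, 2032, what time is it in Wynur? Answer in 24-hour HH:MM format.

02:30

1 February 2032 is a Sunday, so the first Monday is February 2 and the third is February 16.
1 November 2032 is a Monday, so Sundays fall on 7, 14, 21, 28; the last is November 28.
At the standard offset (UTC+03:30), 22:00 UTC + 3h30m = 01:30 Wynur standard time (rolling into the next day, 21 February 2032).
Daylight saving runs 16 February – 28 November; the standard-time date in Wynur, February 21, 2032, is inside that window, so Wynur is at UTC+04:30.
22:00 UTC + 4h30m = 02:30 local (rolling into the next day, 21 February 2032).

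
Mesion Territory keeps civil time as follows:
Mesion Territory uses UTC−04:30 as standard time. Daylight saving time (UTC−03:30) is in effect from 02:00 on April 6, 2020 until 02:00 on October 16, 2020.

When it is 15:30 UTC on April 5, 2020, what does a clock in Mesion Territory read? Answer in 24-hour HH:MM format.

At the standard offset (UTC−04:30), 15:30 UTC − 4h30m = 11:00 Mesion Territory standard time.
The standard-time date in Mesion Territory, April 5, 2020, does not fall between 6 April and 16 October, so daylight saving is not in effect and Mesion Territory is at UTC−04:30.
15:30 UTC − 4h30m = 11:00 local.

11:00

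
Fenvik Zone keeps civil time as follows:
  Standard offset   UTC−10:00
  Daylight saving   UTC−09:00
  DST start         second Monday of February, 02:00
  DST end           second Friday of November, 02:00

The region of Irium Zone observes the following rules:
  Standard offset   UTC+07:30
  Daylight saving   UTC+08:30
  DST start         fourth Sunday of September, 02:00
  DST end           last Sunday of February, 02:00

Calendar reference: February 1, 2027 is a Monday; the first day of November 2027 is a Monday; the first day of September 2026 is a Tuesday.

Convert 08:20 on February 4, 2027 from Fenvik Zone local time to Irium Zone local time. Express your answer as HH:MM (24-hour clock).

1 February 2027 is a Monday, so the first Monday is February 1 and the second is February 8.
1 November 2027 is a Monday, so the first Friday is November 5 and the second is November 12.
February 4, 2027 does not fall between 8 February and 12 November, so daylight saving is not in effect and Fenvik Zone is at UTC−10:00.
08:20 Fenvik Zone + 10h = 18:20 UTC.
1 September 2026 is a Tuesday, so the first Sunday is September 6 and the fourth is September 27.
1 February 2027 is a Monday, so Sundays fall on 7, 14, 21, 28; the last is February 28.
At the standard offset (UTC+07:30), 18:20 UTC + 7h30m = 01:50 Irium Zone standard time (rolling into the next day, 5 February 2027).
The standard-time date in Irium Zone, February 5, 2027, falls between 27 September 2026 and 28 February 2027, so daylight saving is in effect and Irium Zone is at UTC+08:30.
18:20 UTC + 8h30m = 02:50 Irium Zone (rolling into the next day, 5 February 2027).

02:50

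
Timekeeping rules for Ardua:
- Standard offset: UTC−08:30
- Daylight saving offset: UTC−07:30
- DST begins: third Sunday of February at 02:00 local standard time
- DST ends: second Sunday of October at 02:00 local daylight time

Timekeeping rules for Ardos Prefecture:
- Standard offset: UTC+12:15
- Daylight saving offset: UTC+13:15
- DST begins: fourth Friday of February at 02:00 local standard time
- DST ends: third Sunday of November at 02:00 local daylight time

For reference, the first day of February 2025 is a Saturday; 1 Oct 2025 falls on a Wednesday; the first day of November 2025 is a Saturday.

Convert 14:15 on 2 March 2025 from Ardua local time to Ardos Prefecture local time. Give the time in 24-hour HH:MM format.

1 February 2025 is a Saturday, so the first Sunday is February 2 and the third is February 16.
1 October 2025 is a Wednesday, so the first Sunday is October 5 and the second is October 12.
Daylight saving runs 16 February – 12 October; 2 March 2025 is inside that window, so Ardua is at UTC−07:30.
14:15 Ardua + 7h30m = 21:45 UTC.
1 February 2025 is a Saturday, so the first Friday is February 7 and the fourth is February 28.
1 November 2025 is a Saturday, so the first Sunday is November 2 and the third is November 16.
At the standard offset (UTC+12:15), 21:45 UTC + 12h15m = 10:00 Ardos Prefecture standard time (rolling into the next day, 3 March 2025).
The standard-time date in Ardos Prefecture, 3 March 2025, falls between 28 February and 16 November, so daylight saving is in effect and Ardos Prefecture is at UTC+13:15.
21:45 UTC + 13h15m = 11:00 Ardos Prefecture (rolling into the next day, 3 March 2025).

11:00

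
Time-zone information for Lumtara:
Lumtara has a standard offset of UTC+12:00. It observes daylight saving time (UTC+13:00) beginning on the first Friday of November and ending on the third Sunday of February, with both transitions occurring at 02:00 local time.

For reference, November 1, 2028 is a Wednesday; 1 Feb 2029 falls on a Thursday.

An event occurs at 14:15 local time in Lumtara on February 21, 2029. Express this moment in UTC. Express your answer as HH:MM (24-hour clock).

02:15

1 November 2028 is a Wednesday, so the first Friday is November 3.
1 February 2029 is a Thursday, so the first Sunday is February 4 and the third is February 18.
February 21, 2029 does not fall between 3 November 2028 and 18 February 2029, so daylight saving is not in effect and Lumtara is at UTC+12:00.
14:15 local − 12h = 02:15 UTC.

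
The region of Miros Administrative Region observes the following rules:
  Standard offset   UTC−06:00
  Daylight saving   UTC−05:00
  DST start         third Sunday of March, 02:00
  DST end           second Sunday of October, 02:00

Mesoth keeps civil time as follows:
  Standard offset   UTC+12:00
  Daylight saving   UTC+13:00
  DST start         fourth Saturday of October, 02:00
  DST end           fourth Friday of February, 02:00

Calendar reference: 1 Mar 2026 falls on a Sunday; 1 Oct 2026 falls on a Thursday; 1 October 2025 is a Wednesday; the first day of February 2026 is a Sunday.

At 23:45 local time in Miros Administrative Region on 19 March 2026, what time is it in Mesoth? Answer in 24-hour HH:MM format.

1 March 2026 is a Sunday, so the first Sunday is March 1 and the third is March 15.
1 October 2026 is a Thursday, so the first Sunday is October 4 and the second is October 11.
19 March 2026 lies within the daylight-saving period (15 March – 11 October), so Miros Administrative Region is on daylight time, UTC−05:00.
23:45 Miros Administrative Region + 5h = 04:45 UTC (rolling into the next day, 20 March 2026).
1 October 2025 is a Wednesday, so the first Saturday is October 4 and the fourth is October 25.
1 February 2026 is a Sunday, so the first Friday is February 6 and the fourth is February 27.
At the standard offset (UTC+12:00), 04:45 UTC + 12h = 16:45 Mesoth standard time.
The standard-time date in Mesoth, 20 March 2026, does not fall between 25 October 2025 and 27 February 2026, so daylight saving is not in effect and Mesoth is at UTC+12:00.
04:45 UTC + 12h = 16:45 Mesoth.

16:45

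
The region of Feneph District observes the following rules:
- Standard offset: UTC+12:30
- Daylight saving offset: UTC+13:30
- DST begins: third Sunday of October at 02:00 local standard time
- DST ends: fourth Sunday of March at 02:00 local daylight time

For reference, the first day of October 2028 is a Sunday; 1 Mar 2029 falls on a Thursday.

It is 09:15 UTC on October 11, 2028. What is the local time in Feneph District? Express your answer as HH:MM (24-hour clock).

21:45

1 October 2028 is a Sunday, so the first Sunday is October 1 and the third is October 15.
1 March 2029 is a Thursday, so the first Sunday is March 4 and the fourth is March 25.
At the standard offset (UTC+12:30), 09:15 UTC + 12h30m = 21:45 Feneph District standard time.
The standard-time date in Feneph District, October 11, 2028, does not fall between 15 October 2028 and 25 March 2029, so daylight saving is not in effect and Feneph District is at UTC+12:30.
09:15 UTC + 12h30m = 21:45 local.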